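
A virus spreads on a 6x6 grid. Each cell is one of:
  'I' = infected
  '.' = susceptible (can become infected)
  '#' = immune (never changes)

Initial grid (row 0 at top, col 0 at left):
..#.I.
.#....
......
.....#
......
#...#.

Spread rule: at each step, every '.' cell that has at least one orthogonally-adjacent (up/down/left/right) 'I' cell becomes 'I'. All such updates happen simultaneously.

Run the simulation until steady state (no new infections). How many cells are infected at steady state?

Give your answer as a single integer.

Step 0 (initial): 1 infected
Step 1: +3 new -> 4 infected
Step 2: +3 new -> 7 infected
Step 3: +4 new -> 11 infected
Step 4: +3 new -> 14 infected
Step 5: +4 new -> 18 infected
Step 6: +5 new -> 23 infected
Step 7: +4 new -> 27 infected
Step 8: +3 new -> 30 infected
Step 9: +1 new -> 31 infected
Step 10: +0 new -> 31 infected

Answer: 31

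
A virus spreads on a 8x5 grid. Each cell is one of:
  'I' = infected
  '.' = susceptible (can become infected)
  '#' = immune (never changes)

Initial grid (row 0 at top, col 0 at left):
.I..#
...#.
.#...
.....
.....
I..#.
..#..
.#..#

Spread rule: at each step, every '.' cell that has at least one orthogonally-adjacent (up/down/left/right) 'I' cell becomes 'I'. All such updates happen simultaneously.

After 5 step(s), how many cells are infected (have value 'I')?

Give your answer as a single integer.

Step 0 (initial): 2 infected
Step 1: +6 new -> 8 infected
Step 2: +8 new -> 16 infected
Step 3: +4 new -> 20 infected
Step 4: +3 new -> 23 infected
Step 5: +3 new -> 26 infected

Answer: 26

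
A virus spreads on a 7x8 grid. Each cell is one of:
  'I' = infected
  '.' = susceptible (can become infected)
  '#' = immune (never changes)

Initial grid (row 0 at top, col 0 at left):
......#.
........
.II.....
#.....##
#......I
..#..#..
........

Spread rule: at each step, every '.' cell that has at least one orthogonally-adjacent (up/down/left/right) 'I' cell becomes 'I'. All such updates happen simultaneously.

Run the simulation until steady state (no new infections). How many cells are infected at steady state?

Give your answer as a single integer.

Answer: 49

Derivation:
Step 0 (initial): 3 infected
Step 1: +8 new -> 11 infected
Step 2: +11 new -> 22 infected
Step 3: +10 new -> 32 infected
Step 4: +8 new -> 40 infected
Step 5: +7 new -> 47 infected
Step 6: +1 new -> 48 infected
Step 7: +1 new -> 49 infected
Step 8: +0 new -> 49 infected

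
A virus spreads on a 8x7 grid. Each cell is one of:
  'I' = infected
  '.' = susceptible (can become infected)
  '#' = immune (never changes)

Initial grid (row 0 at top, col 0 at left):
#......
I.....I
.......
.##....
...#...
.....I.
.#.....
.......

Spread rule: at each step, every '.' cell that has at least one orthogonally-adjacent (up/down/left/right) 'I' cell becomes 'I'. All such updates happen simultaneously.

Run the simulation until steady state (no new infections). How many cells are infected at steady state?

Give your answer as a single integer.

Answer: 51

Derivation:
Step 0 (initial): 3 infected
Step 1: +9 new -> 12 infected
Step 2: +15 new -> 27 infected
Step 3: +11 new -> 38 infected
Step 4: +9 new -> 47 infected
Step 5: +2 new -> 49 infected
Step 6: +2 new -> 51 infected
Step 7: +0 new -> 51 infected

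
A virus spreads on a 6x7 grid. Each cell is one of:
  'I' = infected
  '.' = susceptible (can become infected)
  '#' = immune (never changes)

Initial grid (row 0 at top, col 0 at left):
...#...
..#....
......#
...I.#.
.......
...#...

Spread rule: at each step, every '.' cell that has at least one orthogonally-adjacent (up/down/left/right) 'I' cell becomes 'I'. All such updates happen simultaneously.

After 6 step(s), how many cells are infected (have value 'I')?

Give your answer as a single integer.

Answer: 37

Derivation:
Step 0 (initial): 1 infected
Step 1: +4 new -> 5 infected
Step 2: +6 new -> 11 infected
Step 3: +8 new -> 19 infected
Step 4: +8 new -> 27 infected
Step 5: +7 new -> 34 infected
Step 6: +3 new -> 37 infected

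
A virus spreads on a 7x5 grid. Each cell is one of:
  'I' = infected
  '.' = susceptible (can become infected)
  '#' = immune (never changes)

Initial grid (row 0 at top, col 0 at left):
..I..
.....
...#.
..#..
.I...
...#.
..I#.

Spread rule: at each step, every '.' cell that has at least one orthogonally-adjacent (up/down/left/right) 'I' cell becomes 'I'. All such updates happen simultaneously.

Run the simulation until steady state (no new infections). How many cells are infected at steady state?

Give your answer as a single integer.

Step 0 (initial): 3 infected
Step 1: +9 new -> 12 infected
Step 2: +10 new -> 22 infected
Step 3: +5 new -> 27 infected
Step 4: +3 new -> 30 infected
Step 5: +1 new -> 31 infected
Step 6: +0 new -> 31 infected

Answer: 31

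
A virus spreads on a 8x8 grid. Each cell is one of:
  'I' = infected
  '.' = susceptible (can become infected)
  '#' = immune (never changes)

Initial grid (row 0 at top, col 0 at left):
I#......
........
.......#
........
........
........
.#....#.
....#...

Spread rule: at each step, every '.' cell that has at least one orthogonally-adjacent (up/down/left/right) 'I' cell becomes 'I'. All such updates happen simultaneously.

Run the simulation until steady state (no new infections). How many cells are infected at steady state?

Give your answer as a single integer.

Answer: 59

Derivation:
Step 0 (initial): 1 infected
Step 1: +1 new -> 2 infected
Step 2: +2 new -> 4 infected
Step 3: +3 new -> 7 infected
Step 4: +5 new -> 12 infected
Step 5: +6 new -> 18 infected
Step 6: +7 new -> 25 infected
Step 7: +7 new -> 32 infected
Step 8: +8 new -> 40 infected
Step 9: +6 new -> 46 infected
Step 10: +5 new -> 51 infected
Step 11: +3 new -> 54 infected
Step 12: +2 new -> 56 infected
Step 13: +2 new -> 58 infected
Step 14: +1 new -> 59 infected
Step 15: +0 new -> 59 infected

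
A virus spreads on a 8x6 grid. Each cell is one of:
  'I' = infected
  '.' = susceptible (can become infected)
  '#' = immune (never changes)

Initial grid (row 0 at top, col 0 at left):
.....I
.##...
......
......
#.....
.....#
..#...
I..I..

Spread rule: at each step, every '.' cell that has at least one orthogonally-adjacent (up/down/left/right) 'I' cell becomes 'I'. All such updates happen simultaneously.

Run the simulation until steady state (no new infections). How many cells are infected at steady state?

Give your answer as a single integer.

Step 0 (initial): 3 infected
Step 1: +7 new -> 10 infected
Step 2: +8 new -> 18 infected
Step 3: +9 new -> 27 infected
Step 4: +8 new -> 35 infected
Step 5: +4 new -> 39 infected
Step 6: +3 new -> 42 infected
Step 7: +1 new -> 43 infected
Step 8: +0 new -> 43 infected

Answer: 43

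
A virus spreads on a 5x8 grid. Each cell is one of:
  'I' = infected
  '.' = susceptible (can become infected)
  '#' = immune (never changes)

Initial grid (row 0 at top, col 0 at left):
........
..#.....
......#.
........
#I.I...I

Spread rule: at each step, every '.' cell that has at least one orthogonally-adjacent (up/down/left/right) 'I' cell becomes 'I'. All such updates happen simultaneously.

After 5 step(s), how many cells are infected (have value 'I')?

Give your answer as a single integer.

Step 0 (initial): 3 infected
Step 1: +6 new -> 9 infected
Step 2: +8 new -> 17 infected
Step 3: +7 new -> 24 infected
Step 4: +7 new -> 31 infected
Step 5: +5 new -> 36 infected

Answer: 36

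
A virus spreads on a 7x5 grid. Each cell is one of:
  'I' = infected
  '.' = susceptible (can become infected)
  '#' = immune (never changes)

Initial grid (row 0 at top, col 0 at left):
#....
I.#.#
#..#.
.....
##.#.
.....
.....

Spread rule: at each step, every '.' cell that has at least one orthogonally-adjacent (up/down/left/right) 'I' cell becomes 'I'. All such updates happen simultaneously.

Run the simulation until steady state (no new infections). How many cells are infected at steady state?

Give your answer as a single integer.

Answer: 27

Derivation:
Step 0 (initial): 1 infected
Step 1: +1 new -> 2 infected
Step 2: +2 new -> 4 infected
Step 3: +3 new -> 7 infected
Step 4: +3 new -> 10 infected
Step 5: +4 new -> 14 infected
Step 6: +2 new -> 16 infected
Step 7: +5 new -> 21 infected
Step 8: +4 new -> 25 infected
Step 9: +2 new -> 27 infected
Step 10: +0 new -> 27 infected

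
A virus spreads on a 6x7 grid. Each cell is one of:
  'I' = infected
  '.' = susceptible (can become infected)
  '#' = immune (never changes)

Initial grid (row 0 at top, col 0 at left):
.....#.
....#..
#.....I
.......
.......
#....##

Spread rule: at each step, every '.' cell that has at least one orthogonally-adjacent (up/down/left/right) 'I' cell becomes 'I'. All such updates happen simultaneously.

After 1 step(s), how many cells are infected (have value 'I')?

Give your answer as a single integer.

Step 0 (initial): 1 infected
Step 1: +3 new -> 4 infected

Answer: 4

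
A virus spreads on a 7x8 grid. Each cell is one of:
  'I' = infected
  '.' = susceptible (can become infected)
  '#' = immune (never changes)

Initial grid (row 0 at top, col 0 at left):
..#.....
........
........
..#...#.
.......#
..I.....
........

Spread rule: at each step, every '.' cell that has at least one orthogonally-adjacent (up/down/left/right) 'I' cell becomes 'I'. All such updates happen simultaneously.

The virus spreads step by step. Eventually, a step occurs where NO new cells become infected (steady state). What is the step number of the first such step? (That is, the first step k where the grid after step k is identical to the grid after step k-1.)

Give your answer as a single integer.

Step 0 (initial): 1 infected
Step 1: +4 new -> 5 infected
Step 2: +6 new -> 11 infected
Step 3: +7 new -> 18 infected
Step 4: +7 new -> 25 infected
Step 5: +9 new -> 34 infected
Step 6: +7 new -> 41 infected
Step 7: +4 new -> 45 infected
Step 8: +3 new -> 48 infected
Step 9: +3 new -> 51 infected
Step 10: +1 new -> 52 infected
Step 11: +0 new -> 52 infected

Answer: 11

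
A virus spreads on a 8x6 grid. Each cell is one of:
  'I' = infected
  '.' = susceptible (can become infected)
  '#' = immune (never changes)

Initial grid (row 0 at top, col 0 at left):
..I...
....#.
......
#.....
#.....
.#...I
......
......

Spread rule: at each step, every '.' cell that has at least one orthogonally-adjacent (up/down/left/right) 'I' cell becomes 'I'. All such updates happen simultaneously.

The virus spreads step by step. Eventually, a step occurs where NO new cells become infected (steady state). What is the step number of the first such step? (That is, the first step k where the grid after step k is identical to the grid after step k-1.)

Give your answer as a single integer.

Answer: 8

Derivation:
Step 0 (initial): 2 infected
Step 1: +6 new -> 8 infected
Step 2: +10 new -> 18 infected
Step 3: +11 new -> 29 infected
Step 4: +8 new -> 37 infected
Step 5: +3 new -> 40 infected
Step 6: +2 new -> 42 infected
Step 7: +2 new -> 44 infected
Step 8: +0 new -> 44 infected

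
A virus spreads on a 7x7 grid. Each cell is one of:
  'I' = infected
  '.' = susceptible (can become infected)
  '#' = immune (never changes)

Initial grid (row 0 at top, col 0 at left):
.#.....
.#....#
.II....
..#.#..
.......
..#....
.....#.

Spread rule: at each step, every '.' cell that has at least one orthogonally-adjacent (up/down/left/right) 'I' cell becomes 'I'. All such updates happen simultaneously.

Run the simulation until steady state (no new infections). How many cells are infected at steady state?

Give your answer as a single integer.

Answer: 42

Derivation:
Step 0 (initial): 2 infected
Step 1: +4 new -> 6 infected
Step 2: +7 new -> 13 infected
Step 3: +8 new -> 21 infected
Step 4: +8 new -> 29 infected
Step 5: +7 new -> 36 infected
Step 6: +4 new -> 40 infected
Step 7: +1 new -> 41 infected
Step 8: +1 new -> 42 infected
Step 9: +0 new -> 42 infected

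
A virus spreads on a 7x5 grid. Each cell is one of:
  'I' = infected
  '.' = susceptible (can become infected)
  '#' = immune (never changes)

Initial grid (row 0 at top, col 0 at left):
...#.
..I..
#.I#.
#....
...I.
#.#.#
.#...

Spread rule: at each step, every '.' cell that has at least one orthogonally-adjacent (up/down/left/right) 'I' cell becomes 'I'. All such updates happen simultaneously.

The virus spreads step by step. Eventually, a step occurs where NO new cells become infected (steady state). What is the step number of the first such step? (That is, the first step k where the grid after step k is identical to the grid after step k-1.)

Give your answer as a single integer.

Answer: 4

Derivation:
Step 0 (initial): 3 infected
Step 1: +9 new -> 12 infected
Step 2: +7 new -> 19 infected
Step 3: +7 new -> 26 infected
Step 4: +0 new -> 26 infected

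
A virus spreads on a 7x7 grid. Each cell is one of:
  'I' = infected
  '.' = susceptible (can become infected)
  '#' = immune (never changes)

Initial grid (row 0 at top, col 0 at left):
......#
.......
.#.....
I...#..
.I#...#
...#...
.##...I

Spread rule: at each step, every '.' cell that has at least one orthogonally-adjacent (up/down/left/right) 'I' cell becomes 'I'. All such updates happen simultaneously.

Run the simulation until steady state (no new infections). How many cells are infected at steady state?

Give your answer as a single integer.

Step 0 (initial): 3 infected
Step 1: +6 new -> 9 infected
Step 2: +6 new -> 15 infected
Step 3: +8 new -> 23 infected
Step 4: +6 new -> 29 infected
Step 5: +5 new -> 34 infected
Step 6: +4 new -> 38 infected
Step 7: +3 new -> 41 infected
Step 8: +0 new -> 41 infected

Answer: 41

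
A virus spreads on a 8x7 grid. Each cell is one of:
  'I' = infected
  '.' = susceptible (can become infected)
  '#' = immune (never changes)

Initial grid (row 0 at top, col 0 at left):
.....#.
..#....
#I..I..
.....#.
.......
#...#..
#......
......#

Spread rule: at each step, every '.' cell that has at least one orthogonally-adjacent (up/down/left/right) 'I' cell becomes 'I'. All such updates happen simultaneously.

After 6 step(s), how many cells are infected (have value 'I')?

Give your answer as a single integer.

Step 0 (initial): 2 infected
Step 1: +7 new -> 9 infected
Step 2: +11 new -> 20 infected
Step 3: +10 new -> 30 infected
Step 4: +6 new -> 36 infected
Step 5: +5 new -> 41 infected
Step 6: +6 new -> 47 infected

Answer: 47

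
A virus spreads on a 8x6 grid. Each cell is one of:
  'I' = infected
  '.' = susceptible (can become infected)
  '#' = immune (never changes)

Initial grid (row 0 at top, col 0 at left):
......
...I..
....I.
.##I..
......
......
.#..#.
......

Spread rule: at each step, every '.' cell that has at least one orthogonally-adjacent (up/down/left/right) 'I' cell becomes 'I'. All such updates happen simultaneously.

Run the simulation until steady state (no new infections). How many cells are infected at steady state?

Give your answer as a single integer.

Answer: 44

Derivation:
Step 0 (initial): 3 infected
Step 1: +7 new -> 10 infected
Step 2: +9 new -> 19 infected
Step 3: +9 new -> 28 infected
Step 4: +7 new -> 35 infected
Step 5: +5 new -> 40 infected
Step 6: +3 new -> 43 infected
Step 7: +1 new -> 44 infected
Step 8: +0 new -> 44 infected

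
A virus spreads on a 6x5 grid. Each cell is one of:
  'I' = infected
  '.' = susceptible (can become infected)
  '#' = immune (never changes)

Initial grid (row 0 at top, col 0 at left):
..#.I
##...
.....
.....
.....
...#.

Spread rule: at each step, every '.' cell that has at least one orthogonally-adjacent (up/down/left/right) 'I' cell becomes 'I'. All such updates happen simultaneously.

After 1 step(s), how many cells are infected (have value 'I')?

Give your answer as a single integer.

Answer: 3

Derivation:
Step 0 (initial): 1 infected
Step 1: +2 new -> 3 infected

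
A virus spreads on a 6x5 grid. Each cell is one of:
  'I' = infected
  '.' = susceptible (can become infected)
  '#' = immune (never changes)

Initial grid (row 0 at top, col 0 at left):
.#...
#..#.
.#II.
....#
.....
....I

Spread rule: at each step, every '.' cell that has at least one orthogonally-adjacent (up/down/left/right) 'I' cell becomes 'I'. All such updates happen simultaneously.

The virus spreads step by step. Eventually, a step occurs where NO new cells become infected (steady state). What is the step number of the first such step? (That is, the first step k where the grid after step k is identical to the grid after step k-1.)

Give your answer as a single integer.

Step 0 (initial): 3 infected
Step 1: +6 new -> 9 infected
Step 2: +7 new -> 16 infected
Step 3: +5 new -> 21 infected
Step 4: +3 new -> 24 infected
Step 5: +0 new -> 24 infected

Answer: 5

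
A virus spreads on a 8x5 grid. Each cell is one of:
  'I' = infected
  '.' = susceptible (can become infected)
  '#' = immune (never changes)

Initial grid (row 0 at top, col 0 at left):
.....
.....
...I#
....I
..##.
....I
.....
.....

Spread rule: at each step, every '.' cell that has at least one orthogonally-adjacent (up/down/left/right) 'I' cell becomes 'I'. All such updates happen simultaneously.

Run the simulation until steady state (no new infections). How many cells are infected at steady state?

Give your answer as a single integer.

Answer: 37

Derivation:
Step 0 (initial): 3 infected
Step 1: +6 new -> 9 infected
Step 2: +8 new -> 17 infected
Step 3: +8 new -> 25 infected
Step 4: +7 new -> 32 infected
Step 5: +4 new -> 36 infected
Step 6: +1 new -> 37 infected
Step 7: +0 new -> 37 infected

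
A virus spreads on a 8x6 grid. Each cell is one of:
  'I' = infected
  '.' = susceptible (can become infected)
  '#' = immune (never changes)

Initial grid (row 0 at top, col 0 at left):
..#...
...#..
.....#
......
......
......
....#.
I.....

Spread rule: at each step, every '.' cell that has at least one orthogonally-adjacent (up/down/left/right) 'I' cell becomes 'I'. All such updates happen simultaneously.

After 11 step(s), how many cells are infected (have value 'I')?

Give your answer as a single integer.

Answer: 42

Derivation:
Step 0 (initial): 1 infected
Step 1: +2 new -> 3 infected
Step 2: +3 new -> 6 infected
Step 3: +4 new -> 10 infected
Step 4: +5 new -> 15 infected
Step 5: +5 new -> 20 infected
Step 6: +6 new -> 26 infected
Step 7: +6 new -> 32 infected
Step 8: +5 new -> 37 infected
Step 9: +2 new -> 39 infected
Step 10: +1 new -> 40 infected
Step 11: +2 new -> 42 infected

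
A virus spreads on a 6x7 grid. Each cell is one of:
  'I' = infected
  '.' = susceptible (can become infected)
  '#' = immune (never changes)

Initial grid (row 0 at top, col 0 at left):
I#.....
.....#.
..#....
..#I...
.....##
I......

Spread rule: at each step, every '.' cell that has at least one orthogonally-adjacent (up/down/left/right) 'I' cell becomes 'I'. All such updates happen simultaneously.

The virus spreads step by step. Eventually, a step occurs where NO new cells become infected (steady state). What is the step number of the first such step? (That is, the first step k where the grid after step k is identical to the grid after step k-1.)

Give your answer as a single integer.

Step 0 (initial): 3 infected
Step 1: +6 new -> 9 infected
Step 2: +11 new -> 20 infected
Step 3: +8 new -> 28 infected
Step 4: +4 new -> 32 infected
Step 5: +3 new -> 35 infected
Step 6: +1 new -> 36 infected
Step 7: +0 new -> 36 infected

Answer: 7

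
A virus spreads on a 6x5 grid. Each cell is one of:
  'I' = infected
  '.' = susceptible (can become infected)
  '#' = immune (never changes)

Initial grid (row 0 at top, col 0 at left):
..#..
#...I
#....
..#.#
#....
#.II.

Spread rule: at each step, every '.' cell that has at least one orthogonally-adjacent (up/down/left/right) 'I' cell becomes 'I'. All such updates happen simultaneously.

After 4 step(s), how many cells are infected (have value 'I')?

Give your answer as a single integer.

Answer: 22

Derivation:
Step 0 (initial): 3 infected
Step 1: +7 new -> 10 infected
Step 2: +6 new -> 16 infected
Step 3: +3 new -> 19 infected
Step 4: +3 new -> 22 infected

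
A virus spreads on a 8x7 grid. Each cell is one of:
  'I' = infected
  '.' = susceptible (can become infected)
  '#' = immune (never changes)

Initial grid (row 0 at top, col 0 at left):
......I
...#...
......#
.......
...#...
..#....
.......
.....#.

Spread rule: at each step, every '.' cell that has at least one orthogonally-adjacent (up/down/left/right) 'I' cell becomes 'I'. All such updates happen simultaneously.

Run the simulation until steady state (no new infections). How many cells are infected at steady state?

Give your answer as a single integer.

Answer: 51

Derivation:
Step 0 (initial): 1 infected
Step 1: +2 new -> 3 infected
Step 2: +2 new -> 5 infected
Step 3: +3 new -> 8 infected
Step 4: +3 new -> 11 infected
Step 5: +6 new -> 17 infected
Step 6: +7 new -> 24 infected
Step 7: +6 new -> 30 infected
Step 8: +6 new -> 36 infected
Step 9: +5 new -> 41 infected
Step 10: +4 new -> 45 infected
Step 11: +3 new -> 48 infected
Step 12: +2 new -> 50 infected
Step 13: +1 new -> 51 infected
Step 14: +0 new -> 51 infected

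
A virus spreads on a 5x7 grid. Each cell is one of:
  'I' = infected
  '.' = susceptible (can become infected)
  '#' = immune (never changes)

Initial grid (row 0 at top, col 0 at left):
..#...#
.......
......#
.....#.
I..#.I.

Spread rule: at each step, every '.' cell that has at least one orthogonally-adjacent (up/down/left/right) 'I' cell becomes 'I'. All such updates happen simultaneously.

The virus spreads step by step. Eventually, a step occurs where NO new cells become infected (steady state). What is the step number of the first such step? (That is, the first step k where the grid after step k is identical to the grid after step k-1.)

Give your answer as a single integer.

Answer: 7

Derivation:
Step 0 (initial): 2 infected
Step 1: +4 new -> 6 infected
Step 2: +5 new -> 11 infected
Step 3: +5 new -> 16 infected
Step 4: +6 new -> 22 infected
Step 5: +5 new -> 27 infected
Step 6: +3 new -> 30 infected
Step 7: +0 new -> 30 infected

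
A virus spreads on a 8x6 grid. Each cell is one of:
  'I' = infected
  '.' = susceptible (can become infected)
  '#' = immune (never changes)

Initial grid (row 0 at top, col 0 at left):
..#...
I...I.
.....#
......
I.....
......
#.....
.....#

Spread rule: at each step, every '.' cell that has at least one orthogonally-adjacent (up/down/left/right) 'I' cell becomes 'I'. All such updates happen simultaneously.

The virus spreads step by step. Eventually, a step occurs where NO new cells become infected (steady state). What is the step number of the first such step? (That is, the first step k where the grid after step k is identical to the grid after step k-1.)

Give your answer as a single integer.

Answer: 7

Derivation:
Step 0 (initial): 3 infected
Step 1: +10 new -> 13 infected
Step 2: +10 new -> 23 infected
Step 3: +8 new -> 31 infected
Step 4: +5 new -> 36 infected
Step 5: +5 new -> 41 infected
Step 6: +3 new -> 44 infected
Step 7: +0 new -> 44 infected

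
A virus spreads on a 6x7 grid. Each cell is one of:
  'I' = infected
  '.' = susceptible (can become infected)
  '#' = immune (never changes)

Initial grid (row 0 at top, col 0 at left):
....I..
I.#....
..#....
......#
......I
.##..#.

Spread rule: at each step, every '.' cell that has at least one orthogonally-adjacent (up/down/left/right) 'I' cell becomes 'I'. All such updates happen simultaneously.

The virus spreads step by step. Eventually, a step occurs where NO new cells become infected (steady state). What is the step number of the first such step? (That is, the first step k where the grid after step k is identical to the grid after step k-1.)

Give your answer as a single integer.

Answer: 5

Derivation:
Step 0 (initial): 3 infected
Step 1: +8 new -> 11 infected
Step 2: +10 new -> 21 infected
Step 3: +8 new -> 29 infected
Step 4: +7 new -> 36 infected
Step 5: +0 new -> 36 infected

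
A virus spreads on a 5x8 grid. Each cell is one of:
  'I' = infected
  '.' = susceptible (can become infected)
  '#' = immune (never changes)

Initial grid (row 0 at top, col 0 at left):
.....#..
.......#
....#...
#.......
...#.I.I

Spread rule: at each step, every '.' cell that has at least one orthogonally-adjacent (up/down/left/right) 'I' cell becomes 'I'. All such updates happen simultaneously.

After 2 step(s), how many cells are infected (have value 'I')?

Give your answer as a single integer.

Answer: 10

Derivation:
Step 0 (initial): 2 infected
Step 1: +4 new -> 6 infected
Step 2: +4 new -> 10 infected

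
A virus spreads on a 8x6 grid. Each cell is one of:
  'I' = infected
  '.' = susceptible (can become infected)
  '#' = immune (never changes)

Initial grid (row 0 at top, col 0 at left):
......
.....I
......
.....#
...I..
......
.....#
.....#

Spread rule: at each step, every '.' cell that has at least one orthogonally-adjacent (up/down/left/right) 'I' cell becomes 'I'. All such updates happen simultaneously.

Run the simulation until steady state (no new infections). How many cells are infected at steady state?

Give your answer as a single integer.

Answer: 45

Derivation:
Step 0 (initial): 2 infected
Step 1: +7 new -> 9 infected
Step 2: +11 new -> 20 infected
Step 3: +10 new -> 30 infected
Step 4: +8 new -> 38 infected
Step 5: +5 new -> 43 infected
Step 6: +2 new -> 45 infected
Step 7: +0 new -> 45 infected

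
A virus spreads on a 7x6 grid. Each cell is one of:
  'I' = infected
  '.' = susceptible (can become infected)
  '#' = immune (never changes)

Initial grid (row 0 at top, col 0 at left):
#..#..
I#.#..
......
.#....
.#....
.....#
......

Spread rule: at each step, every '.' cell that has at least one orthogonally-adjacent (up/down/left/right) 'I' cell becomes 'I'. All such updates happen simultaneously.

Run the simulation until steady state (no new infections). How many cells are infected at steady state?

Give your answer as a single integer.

Answer: 35

Derivation:
Step 0 (initial): 1 infected
Step 1: +1 new -> 2 infected
Step 2: +2 new -> 4 infected
Step 3: +2 new -> 6 infected
Step 4: +4 new -> 10 infected
Step 5: +6 new -> 16 infected
Step 6: +7 new -> 23 infected
Step 7: +6 new -> 29 infected
Step 8: +4 new -> 33 infected
Step 9: +1 new -> 34 infected
Step 10: +1 new -> 35 infected
Step 11: +0 new -> 35 infected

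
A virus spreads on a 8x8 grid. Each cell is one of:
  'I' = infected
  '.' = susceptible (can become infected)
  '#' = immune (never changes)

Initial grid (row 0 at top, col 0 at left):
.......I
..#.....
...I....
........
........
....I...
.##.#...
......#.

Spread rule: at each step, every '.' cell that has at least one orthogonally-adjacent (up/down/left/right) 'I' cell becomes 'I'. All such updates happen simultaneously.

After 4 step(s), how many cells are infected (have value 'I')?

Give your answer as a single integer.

Answer: 53

Derivation:
Step 0 (initial): 3 infected
Step 1: +9 new -> 12 infected
Step 2: +15 new -> 27 infected
Step 3: +16 new -> 43 infected
Step 4: +10 new -> 53 infected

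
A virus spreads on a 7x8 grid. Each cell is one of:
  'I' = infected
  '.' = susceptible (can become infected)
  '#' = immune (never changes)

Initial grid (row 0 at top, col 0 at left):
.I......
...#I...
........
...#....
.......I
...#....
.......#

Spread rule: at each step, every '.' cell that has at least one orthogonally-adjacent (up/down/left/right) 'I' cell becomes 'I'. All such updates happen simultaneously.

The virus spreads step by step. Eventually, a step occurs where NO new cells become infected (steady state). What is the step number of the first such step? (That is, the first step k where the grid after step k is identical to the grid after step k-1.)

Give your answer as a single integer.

Step 0 (initial): 3 infected
Step 1: +9 new -> 12 infected
Step 2: +13 new -> 25 infected
Step 3: +10 new -> 35 infected
Step 4: +7 new -> 42 infected
Step 5: +4 new -> 46 infected
Step 6: +4 new -> 50 infected
Step 7: +2 new -> 52 infected
Step 8: +0 new -> 52 infected

Answer: 8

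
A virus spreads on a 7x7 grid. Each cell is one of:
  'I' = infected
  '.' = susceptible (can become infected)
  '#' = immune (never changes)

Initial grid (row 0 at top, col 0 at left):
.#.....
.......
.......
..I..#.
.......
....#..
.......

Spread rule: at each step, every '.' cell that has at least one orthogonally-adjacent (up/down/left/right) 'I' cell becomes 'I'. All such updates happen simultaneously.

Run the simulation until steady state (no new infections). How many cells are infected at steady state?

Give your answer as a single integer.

Step 0 (initial): 1 infected
Step 1: +4 new -> 5 infected
Step 2: +8 new -> 13 infected
Step 3: +10 new -> 23 infected
Step 4: +8 new -> 31 infected
Step 5: +8 new -> 39 infected
Step 6: +5 new -> 44 infected
Step 7: +2 new -> 46 infected
Step 8: +0 new -> 46 infected

Answer: 46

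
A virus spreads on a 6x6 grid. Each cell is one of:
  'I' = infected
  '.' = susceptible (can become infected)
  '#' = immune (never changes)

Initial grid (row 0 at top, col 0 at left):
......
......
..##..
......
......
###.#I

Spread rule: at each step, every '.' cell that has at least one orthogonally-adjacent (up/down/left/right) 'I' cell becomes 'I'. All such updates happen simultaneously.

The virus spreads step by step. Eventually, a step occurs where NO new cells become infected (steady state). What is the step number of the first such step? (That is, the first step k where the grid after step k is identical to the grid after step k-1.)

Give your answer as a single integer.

Answer: 11

Derivation:
Step 0 (initial): 1 infected
Step 1: +1 new -> 2 infected
Step 2: +2 new -> 4 infected
Step 3: +3 new -> 7 infected
Step 4: +5 new -> 12 infected
Step 5: +4 new -> 16 infected
Step 6: +4 new -> 20 infected
Step 7: +4 new -> 24 infected
Step 8: +3 new -> 27 infected
Step 9: +2 new -> 29 infected
Step 10: +1 new -> 30 infected
Step 11: +0 new -> 30 infected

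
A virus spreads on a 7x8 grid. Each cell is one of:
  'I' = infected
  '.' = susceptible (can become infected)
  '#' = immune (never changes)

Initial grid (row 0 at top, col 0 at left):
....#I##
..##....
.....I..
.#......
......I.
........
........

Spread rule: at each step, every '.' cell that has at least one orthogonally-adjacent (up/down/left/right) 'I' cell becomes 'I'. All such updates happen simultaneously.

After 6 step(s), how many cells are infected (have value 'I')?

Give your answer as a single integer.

Step 0 (initial): 3 infected
Step 1: +8 new -> 11 infected
Step 2: +10 new -> 21 infected
Step 3: +7 new -> 28 infected
Step 4: +5 new -> 33 infected
Step 5: +5 new -> 38 infected
Step 6: +6 new -> 44 infected

Answer: 44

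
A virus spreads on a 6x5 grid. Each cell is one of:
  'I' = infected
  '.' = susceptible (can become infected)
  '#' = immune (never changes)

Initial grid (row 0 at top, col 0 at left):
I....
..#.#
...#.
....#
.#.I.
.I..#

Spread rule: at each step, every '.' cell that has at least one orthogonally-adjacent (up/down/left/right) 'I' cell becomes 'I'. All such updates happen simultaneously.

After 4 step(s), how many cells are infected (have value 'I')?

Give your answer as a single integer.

Answer: 23

Derivation:
Step 0 (initial): 3 infected
Step 1: +8 new -> 11 infected
Step 2: +5 new -> 16 infected
Step 3: +5 new -> 21 infected
Step 4: +2 new -> 23 infected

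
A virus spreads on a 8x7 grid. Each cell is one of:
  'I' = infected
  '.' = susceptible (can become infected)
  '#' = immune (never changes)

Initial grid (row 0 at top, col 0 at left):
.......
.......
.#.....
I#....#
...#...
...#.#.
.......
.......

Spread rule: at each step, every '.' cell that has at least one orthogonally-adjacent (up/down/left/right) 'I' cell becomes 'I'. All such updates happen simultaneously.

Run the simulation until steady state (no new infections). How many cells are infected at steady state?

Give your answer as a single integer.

Answer: 50

Derivation:
Step 0 (initial): 1 infected
Step 1: +2 new -> 3 infected
Step 2: +3 new -> 6 infected
Step 3: +5 new -> 11 infected
Step 4: +6 new -> 17 infected
Step 5: +6 new -> 23 infected
Step 6: +6 new -> 29 infected
Step 7: +7 new -> 36 infected
Step 8: +7 new -> 43 infected
Step 9: +5 new -> 48 infected
Step 10: +2 new -> 50 infected
Step 11: +0 new -> 50 infected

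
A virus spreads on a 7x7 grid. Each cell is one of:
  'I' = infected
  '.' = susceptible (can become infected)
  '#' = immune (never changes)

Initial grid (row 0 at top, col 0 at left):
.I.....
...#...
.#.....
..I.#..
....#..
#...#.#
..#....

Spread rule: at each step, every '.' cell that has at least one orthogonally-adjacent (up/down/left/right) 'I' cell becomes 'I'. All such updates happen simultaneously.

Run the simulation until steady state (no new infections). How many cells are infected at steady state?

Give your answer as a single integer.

Answer: 41

Derivation:
Step 0 (initial): 2 infected
Step 1: +7 new -> 9 infected
Step 2: +8 new -> 17 infected
Step 3: +6 new -> 23 infected
Step 4: +5 new -> 28 infected
Step 5: +6 new -> 34 infected
Step 6: +4 new -> 38 infected
Step 7: +3 new -> 41 infected
Step 8: +0 new -> 41 infected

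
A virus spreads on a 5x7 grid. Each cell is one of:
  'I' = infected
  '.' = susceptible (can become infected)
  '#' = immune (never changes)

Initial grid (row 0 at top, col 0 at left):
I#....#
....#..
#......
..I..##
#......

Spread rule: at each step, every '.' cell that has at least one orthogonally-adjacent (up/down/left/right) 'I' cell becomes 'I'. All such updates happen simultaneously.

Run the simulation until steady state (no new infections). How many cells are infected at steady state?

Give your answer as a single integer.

Step 0 (initial): 2 infected
Step 1: +5 new -> 7 infected
Step 2: +8 new -> 15 infected
Step 3: +4 new -> 19 infected
Step 4: +3 new -> 22 infected
Step 5: +4 new -> 26 infected
Step 6: +2 new -> 28 infected
Step 7: +0 new -> 28 infected

Answer: 28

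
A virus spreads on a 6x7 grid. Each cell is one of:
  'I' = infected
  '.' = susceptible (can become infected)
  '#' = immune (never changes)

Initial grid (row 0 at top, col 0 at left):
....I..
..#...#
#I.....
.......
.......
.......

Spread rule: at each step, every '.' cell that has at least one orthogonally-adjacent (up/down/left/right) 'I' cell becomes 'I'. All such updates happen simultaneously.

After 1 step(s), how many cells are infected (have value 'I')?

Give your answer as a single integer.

Answer: 8

Derivation:
Step 0 (initial): 2 infected
Step 1: +6 new -> 8 infected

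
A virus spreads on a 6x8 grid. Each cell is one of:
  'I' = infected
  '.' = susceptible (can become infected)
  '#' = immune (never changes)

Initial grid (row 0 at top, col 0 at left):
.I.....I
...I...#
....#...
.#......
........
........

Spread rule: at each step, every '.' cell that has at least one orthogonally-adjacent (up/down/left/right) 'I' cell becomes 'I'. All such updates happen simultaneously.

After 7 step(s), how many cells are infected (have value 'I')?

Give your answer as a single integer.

Answer: 45

Derivation:
Step 0 (initial): 3 infected
Step 1: +8 new -> 11 infected
Step 2: +8 new -> 19 infected
Step 3: +6 new -> 25 infected
Step 4: +7 new -> 32 infected
Step 5: +7 new -> 39 infected
Step 6: +5 new -> 44 infected
Step 7: +1 new -> 45 infected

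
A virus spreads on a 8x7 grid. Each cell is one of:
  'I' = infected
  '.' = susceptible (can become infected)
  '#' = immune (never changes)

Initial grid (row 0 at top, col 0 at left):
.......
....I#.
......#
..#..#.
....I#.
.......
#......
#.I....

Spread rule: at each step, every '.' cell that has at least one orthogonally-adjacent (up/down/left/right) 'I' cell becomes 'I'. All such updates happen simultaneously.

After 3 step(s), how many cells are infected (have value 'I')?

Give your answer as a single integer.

Step 0 (initial): 3 infected
Step 1: +9 new -> 12 infected
Step 2: +14 new -> 26 infected
Step 3: +9 new -> 35 infected

Answer: 35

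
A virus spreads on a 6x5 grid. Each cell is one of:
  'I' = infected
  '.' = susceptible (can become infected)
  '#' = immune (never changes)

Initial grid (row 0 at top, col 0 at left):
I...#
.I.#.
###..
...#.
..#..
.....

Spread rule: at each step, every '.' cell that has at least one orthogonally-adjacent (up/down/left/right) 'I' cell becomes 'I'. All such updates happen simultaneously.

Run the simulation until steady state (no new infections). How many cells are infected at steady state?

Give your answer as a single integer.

Step 0 (initial): 2 infected
Step 1: +3 new -> 5 infected
Step 2: +1 new -> 6 infected
Step 3: +1 new -> 7 infected
Step 4: +0 new -> 7 infected

Answer: 7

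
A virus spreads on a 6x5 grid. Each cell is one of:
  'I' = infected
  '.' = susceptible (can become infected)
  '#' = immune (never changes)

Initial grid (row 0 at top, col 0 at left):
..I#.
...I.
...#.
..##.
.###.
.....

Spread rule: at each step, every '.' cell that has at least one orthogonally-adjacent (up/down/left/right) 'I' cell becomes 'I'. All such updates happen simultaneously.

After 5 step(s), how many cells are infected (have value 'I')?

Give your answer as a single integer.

Step 0 (initial): 2 infected
Step 1: +3 new -> 5 infected
Step 2: +5 new -> 10 infected
Step 3: +3 new -> 13 infected
Step 4: +3 new -> 16 infected
Step 5: +2 new -> 18 infected

Answer: 18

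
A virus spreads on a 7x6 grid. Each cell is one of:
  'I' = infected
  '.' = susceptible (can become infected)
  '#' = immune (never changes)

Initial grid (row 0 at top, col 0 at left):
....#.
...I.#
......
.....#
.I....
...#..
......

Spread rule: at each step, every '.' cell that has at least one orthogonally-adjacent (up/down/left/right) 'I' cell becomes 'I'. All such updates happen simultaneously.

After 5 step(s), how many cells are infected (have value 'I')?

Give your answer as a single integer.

Step 0 (initial): 2 infected
Step 1: +8 new -> 10 infected
Step 2: +12 new -> 22 infected
Step 3: +8 new -> 30 infected
Step 4: +4 new -> 34 infected
Step 5: +2 new -> 36 infected

Answer: 36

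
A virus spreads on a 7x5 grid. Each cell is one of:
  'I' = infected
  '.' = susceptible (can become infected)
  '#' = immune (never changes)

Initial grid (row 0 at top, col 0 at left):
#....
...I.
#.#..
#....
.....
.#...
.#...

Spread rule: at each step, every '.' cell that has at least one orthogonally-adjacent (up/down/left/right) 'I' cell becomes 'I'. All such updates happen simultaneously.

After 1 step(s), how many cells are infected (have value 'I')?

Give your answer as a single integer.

Step 0 (initial): 1 infected
Step 1: +4 new -> 5 infected

Answer: 5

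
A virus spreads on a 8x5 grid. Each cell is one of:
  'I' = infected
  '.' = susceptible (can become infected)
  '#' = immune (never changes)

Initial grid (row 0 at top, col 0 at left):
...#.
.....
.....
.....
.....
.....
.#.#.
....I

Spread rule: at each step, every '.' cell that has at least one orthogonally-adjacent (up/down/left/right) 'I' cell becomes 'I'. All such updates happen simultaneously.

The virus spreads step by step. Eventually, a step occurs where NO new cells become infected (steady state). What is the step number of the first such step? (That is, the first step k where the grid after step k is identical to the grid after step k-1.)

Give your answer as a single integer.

Answer: 12

Derivation:
Step 0 (initial): 1 infected
Step 1: +2 new -> 3 infected
Step 2: +2 new -> 5 infected
Step 3: +4 new -> 9 infected
Step 4: +4 new -> 13 infected
Step 5: +5 new -> 18 infected
Step 6: +5 new -> 23 infected
Step 7: +5 new -> 28 infected
Step 8: +3 new -> 31 infected
Step 9: +3 new -> 34 infected
Step 10: +2 new -> 36 infected
Step 11: +1 new -> 37 infected
Step 12: +0 new -> 37 infected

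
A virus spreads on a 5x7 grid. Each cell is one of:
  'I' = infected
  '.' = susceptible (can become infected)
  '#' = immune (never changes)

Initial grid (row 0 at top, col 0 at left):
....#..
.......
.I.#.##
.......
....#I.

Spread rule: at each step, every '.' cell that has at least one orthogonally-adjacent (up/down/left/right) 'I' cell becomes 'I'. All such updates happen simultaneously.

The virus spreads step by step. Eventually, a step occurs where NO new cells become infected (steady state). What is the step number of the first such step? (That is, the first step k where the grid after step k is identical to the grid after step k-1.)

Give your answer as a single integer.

Step 0 (initial): 2 infected
Step 1: +6 new -> 8 infected
Step 2: +8 new -> 16 infected
Step 3: +7 new -> 23 infected
Step 4: +3 new -> 26 infected
Step 5: +1 new -> 27 infected
Step 6: +2 new -> 29 infected
Step 7: +1 new -> 30 infected
Step 8: +0 new -> 30 infected

Answer: 8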